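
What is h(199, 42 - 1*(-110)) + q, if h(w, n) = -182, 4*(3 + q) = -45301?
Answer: -46041/4 ≈ -11510.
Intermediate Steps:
q = -45313/4 (q = -3 + (1/4)*(-45301) = -3 - 45301/4 = -45313/4 ≈ -11328.)
h(199, 42 - 1*(-110)) + q = -182 - 45313/4 = -46041/4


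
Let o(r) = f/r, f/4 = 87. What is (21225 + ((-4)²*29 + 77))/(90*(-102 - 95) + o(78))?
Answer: -141479/115216 ≈ -1.2279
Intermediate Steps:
f = 348 (f = 4*87 = 348)
o(r) = 348/r
(21225 + ((-4)²*29 + 77))/(90*(-102 - 95) + o(78)) = (21225 + ((-4)²*29 + 77))/(90*(-102 - 95) + 348/78) = (21225 + (16*29 + 77))/(90*(-197) + 348*(1/78)) = (21225 + (464 + 77))/(-17730 + 58/13) = (21225 + 541)/(-230432/13) = 21766*(-13/230432) = -141479/115216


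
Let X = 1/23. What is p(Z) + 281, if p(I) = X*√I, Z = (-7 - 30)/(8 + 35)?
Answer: 281 + I*√1591/989 ≈ 281.0 + 0.040331*I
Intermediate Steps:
X = 1/23 ≈ 0.043478
Z = -37/43 ≈ -0.86047
p(I) = √I/23
p(Z) + 281 = √(-37/43)/23 + 281 = (I*√1591/43)/23 + 281 = I*√1591/989 + 281 = 281 + I*√1591/989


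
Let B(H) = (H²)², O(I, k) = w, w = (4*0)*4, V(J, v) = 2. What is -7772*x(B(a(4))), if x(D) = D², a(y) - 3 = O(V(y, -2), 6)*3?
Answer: -50992092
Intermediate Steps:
w = 0 (w = 0*4 = 0)
O(I, k) = 0
a(y) = 3 (a(y) = 3 + 0*3 = 3 + 0 = 3)
B(H) = H⁴
-7772*x(B(a(4))) = -7772*(3⁴)² = -7772*81² = -7772*6561 = -50992092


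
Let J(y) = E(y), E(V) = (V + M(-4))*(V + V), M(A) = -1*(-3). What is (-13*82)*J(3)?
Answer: -38376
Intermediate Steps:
M(A) = 3
E(V) = 2*V*(3 + V) (E(V) = (V + 3)*(V + V) = (3 + V)*(2*V) = 2*V*(3 + V))
J(y) = 2*y*(3 + y)
(-13*82)*J(3) = (-13*82)*(2*3*(3 + 3)) = -2132*3*6 = -1066*36 = -38376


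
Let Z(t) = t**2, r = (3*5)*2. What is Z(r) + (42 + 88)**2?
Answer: 17800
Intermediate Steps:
r = 30 (r = 15*2 = 30)
Z(r) + (42 + 88)**2 = 30**2 + (42 + 88)**2 = 900 + 130**2 = 900 + 16900 = 17800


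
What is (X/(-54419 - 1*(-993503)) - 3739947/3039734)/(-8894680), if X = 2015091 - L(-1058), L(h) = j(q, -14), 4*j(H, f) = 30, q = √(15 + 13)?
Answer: -871064479747/8463482409246583360 ≈ -1.0292e-7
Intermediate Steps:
q = 2*√7 (q = √28 = 2*√7 ≈ 5.2915)
j(H, f) = 15/2 (j(H, f) = (¼)*30 = 15/2)
L(h) = 15/2
X = 4030167/2 (X = 2015091 - 1*15/2 = 2015091 - 15/2 = 4030167/2 ≈ 2.0151e+6)
(X/(-54419 - 1*(-993503)) - 3739947/3039734)/(-8894680) = (4030167/(2*(-54419 - 1*(-993503))) - 3739947/3039734)/(-8894680) = (4030167/(2*(-54419 + 993503)) - 3739947*1/3039734)*(-1/8894680) = ((4030167/2)/939084 - 3739947/3039734)*(-1/8894680) = ((4030167/2)*(1/939084) - 3739947/3039734)*(-1/8894680) = (1343389/626056 - 3739947/3039734)*(-1/8894680) = (871064479747/951521854552)*(-1/8894680) = -871064479747/8463482409246583360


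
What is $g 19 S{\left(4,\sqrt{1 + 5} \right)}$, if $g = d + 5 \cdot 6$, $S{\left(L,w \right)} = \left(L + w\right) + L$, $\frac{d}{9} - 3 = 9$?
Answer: $20976 + 2622 \sqrt{6} \approx 27399.0$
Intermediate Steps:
$d = 108$ ($d = 27 + 9 \cdot 9 = 27 + 81 = 108$)
$S{\left(L,w \right)} = w + 2 L$
$g = 138$ ($g = 108 + 5 \cdot 6 = 108 + 30 = 138$)
$g 19 S{\left(4,\sqrt{1 + 5} \right)} = 138 \cdot 19 \left(\sqrt{1 + 5} + 2 \cdot 4\right) = 2622 \left(\sqrt{6} + 8\right) = 2622 \left(8 + \sqrt{6}\right) = 20976 + 2622 \sqrt{6}$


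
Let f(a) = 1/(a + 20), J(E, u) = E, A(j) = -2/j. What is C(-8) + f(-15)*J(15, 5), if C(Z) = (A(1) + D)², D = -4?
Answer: 39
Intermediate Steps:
C(Z) = 36 (C(Z) = (-2/1 - 4)² = (-2*1 - 4)² = (-2 - 4)² = (-6)² = 36)
f(a) = 1/(20 + a)
C(-8) + f(-15)*J(15, 5) = 36 + 15/(20 - 15) = 36 + 15/5 = 36 + (⅕)*15 = 36 + 3 = 39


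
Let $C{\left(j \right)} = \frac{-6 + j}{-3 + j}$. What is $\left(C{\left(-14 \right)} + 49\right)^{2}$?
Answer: $\frac{727609}{289} \approx 2517.7$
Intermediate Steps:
$C{\left(j \right)} = \frac{-6 + j}{-3 + j}$
$\left(C{\left(-14 \right)} + 49\right)^{2} = \left(\frac{-6 - 14}{-3 - 14} + 49\right)^{2} = \left(\frac{1}{-17} \left(-20\right) + 49\right)^{2} = \left(\left(- \frac{1}{17}\right) \left(-20\right) + 49\right)^{2} = \left(\frac{20}{17} + 49\right)^{2} = \left(\frac{853}{17}\right)^{2} = \frac{727609}{289}$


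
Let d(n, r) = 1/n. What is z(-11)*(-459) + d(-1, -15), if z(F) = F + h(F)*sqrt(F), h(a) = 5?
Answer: 5048 - 2295*I*sqrt(11) ≈ 5048.0 - 7611.7*I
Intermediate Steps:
z(F) = F + 5*sqrt(F)
z(-11)*(-459) + d(-1, -15) = (-11 + 5*sqrt(-11))*(-459) + 1/(-1) = (-11 + 5*(I*sqrt(11)))*(-459) - 1 = (-11 + 5*I*sqrt(11))*(-459) - 1 = (5049 - 2295*I*sqrt(11)) - 1 = 5048 - 2295*I*sqrt(11)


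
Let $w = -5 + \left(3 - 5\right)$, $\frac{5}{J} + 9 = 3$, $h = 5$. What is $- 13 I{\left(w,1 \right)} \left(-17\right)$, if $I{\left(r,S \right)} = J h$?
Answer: $- \frac{5525}{6} \approx -920.83$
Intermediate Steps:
$J = - \frac{5}{6}$ ($J = \frac{5}{-9 + 3} = \frac{5}{-6} = 5 \left(- \frac{1}{6}\right) = - \frac{5}{6} \approx -0.83333$)
$w = -7$ ($w = -5 + \left(3 - 5\right) = -5 - 2 = -7$)
$I{\left(r,S \right)} = - \frac{25}{6}$ ($I{\left(r,S \right)} = \left(- \frac{5}{6}\right) 5 = - \frac{25}{6}$)
$- 13 I{\left(w,1 \right)} \left(-17\right) = \left(-13\right) \left(- \frac{25}{6}\right) \left(-17\right) = \frac{325}{6} \left(-17\right) = - \frac{5525}{6}$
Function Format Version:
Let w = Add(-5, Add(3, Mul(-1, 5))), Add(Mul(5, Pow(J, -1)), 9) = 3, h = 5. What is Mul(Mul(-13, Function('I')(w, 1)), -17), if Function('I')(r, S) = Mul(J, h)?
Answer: Rational(-5525, 6) ≈ -920.83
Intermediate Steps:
J = Rational(-5, 6) (J = Mul(5, Pow(Add(-9, 3), -1)) = Mul(5, Pow(-6, -1)) = Mul(5, Rational(-1, 6)) = Rational(-5, 6) ≈ -0.83333)
w = -7 (w = Add(-5, Add(3, -5)) = Add(-5, -2) = -7)
Function('I')(r, S) = Rational(-25, 6) (Function('I')(r, S) = Mul(Rational(-5, 6), 5) = Rational(-25, 6))
Mul(Mul(-13, Function('I')(w, 1)), -17) = Mul(Mul(-13, Rational(-25, 6)), -17) = Mul(Rational(325, 6), -17) = Rational(-5525, 6)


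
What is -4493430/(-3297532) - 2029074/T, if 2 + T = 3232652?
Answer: 652895837011/888313901650 ≈ 0.73498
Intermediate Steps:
T = 3232650 (T = -2 + 3232652 = 3232650)
-4493430/(-3297532) - 2029074/T = -4493430/(-3297532) - 2029074/3232650 = -4493430*(-1/3297532) - 2029074*1/3232650 = 2246715/1648766 - 338179/538775 = 652895837011/888313901650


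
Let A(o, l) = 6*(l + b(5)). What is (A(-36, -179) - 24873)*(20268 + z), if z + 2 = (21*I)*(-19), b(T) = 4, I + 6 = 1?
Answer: -577071903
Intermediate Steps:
I = -5 (I = -6 + 1 = -5)
A(o, l) = 24 + 6*l (A(o, l) = 6*(l + 4) = 6*(4 + l) = 24 + 6*l)
z = 1993 (z = -2 + (21*(-5))*(-19) = -2 - 105*(-19) = -2 + 1995 = 1993)
(A(-36, -179) - 24873)*(20268 + z) = ((24 + 6*(-179)) - 24873)*(20268 + 1993) = ((24 - 1074) - 24873)*22261 = (-1050 - 24873)*22261 = -25923*22261 = -577071903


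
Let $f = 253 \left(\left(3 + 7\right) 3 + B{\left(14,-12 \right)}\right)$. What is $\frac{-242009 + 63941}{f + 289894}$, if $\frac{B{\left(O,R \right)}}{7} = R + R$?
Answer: $- \frac{213}{305} \approx -0.69836$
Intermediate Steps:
$B{\left(O,R \right)} = 14 R$ ($B{\left(O,R \right)} = 7 \left(R + R\right) = 7 \cdot 2 R = 14 R$)
$f = -34914$ ($f = 253 \left(\left(3 + 7\right) 3 + 14 \left(-12\right)\right) = 253 \left(10 \cdot 3 - 168\right) = 253 \left(30 - 168\right) = 253 \left(-138\right) = -34914$)
$\frac{-242009 + 63941}{f + 289894} = \frac{-242009 + 63941}{-34914 + 289894} = - \frac{178068}{254980} = \left(-178068\right) \frac{1}{254980} = - \frac{213}{305}$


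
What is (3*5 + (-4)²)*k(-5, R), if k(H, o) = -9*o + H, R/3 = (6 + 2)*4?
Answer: -26939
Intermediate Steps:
R = 96 (R = 3*((6 + 2)*4) = 3*(8*4) = 3*32 = 96)
k(H, o) = H - 9*o
(3*5 + (-4)²)*k(-5, R) = (3*5 + (-4)²)*(-5 - 9*96) = (15 + 16)*(-5 - 864) = 31*(-869) = -26939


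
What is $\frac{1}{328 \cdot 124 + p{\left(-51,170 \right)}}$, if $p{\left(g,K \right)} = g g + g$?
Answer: $\frac{1}{43222} \approx 2.3136 \cdot 10^{-5}$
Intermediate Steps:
$p{\left(g,K \right)} = g + g^{2}$ ($p{\left(g,K \right)} = g^{2} + g = g + g^{2}$)
$\frac{1}{328 \cdot 124 + p{\left(-51,170 \right)}} = \frac{1}{328 \cdot 124 - 51 \left(1 - 51\right)} = \frac{1}{40672 - -2550} = \frac{1}{40672 + 2550} = \frac{1}{43222}$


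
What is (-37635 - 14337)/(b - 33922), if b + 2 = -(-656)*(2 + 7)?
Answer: 4331/2335 ≈ 1.8548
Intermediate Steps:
b = 5902 (b = -2 - (-656)*(2 + 7) = -2 - (-656)*9 = -2 - 82*(-72) = -2 + 5904 = 5902)
(-37635 - 14337)/(b - 33922) = (-37635 - 14337)/(5902 - 33922) = -51972/(-28020) = -51972*(-1/28020) = 4331/2335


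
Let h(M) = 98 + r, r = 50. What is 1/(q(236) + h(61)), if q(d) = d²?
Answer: 1/55844 ≈ 1.7907e-5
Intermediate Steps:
h(M) = 148 (h(M) = 98 + 50 = 148)
1/(q(236) + h(61)) = 1/(236² + 148) = 1/(55696 + 148) = 1/55844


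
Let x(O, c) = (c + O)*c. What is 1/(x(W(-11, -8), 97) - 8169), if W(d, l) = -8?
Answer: 1/464 ≈ 0.0021552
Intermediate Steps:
x(O, c) = c*(O + c) (x(O, c) = (O + c)*c = c*(O + c))
1/(x(W(-11, -8), 97) - 8169) = 1/(97*(-8 + 97) - 8169) = 1/(97*89 - 8169) = 1/(8633 - 8169) = 1/464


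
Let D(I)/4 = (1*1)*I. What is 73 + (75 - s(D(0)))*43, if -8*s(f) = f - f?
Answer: 3298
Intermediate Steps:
D(I) = 4*I (D(I) = 4*((1*1)*I) = 4*(1*I) = 4*I)
s(f) = 0 (s(f) = -(f - f)/8 = -1/8*0 = 0)
73 + (75 - s(D(0)))*43 = 73 + (75 - 1*0)*43 = 73 + (75 + 0)*43 = 73 + 75*43 = 73 + 3225 = 3298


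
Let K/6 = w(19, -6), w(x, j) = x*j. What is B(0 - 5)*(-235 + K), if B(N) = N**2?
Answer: -22975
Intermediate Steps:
w(x, j) = j*x
K = -684 (K = 6*(-6*19) = 6*(-114) = -684)
B(0 - 5)*(-235 + K) = (0 - 5)**2*(-235 - 684) = (-5)**2*(-919) = 25*(-919) = -22975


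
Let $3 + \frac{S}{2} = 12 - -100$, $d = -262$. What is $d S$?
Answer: $-57116$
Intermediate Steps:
$S = 218$ ($S = -6 + 2 \left(12 - -100\right) = -6 + 2 \left(12 + 100\right) = -6 + 2 \cdot 112 = -6 + 224 = 218$)
$d S = \left(-262\right) 218 = -57116$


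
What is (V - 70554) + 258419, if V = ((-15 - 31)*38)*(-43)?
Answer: 263029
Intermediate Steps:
V = 75164 (V = -46*38*(-43) = -1748*(-43) = 75164)
(V - 70554) + 258419 = (75164 - 70554) + 258419 = 4610 + 258419 = 263029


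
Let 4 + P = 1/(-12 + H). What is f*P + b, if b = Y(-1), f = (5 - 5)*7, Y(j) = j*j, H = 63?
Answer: 1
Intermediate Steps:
Y(j) = j²
f = 0 (f = 0*7 = 0)
b = 1 (b = (-1)² = 1)
P = -203/51 (P = -4 + 1/(-12 + 63) = -4 + 1/51 = -203/51 ≈ -3.9804)
f*P + b = 0*(-203/51) + 1 = 0 + 1 = 1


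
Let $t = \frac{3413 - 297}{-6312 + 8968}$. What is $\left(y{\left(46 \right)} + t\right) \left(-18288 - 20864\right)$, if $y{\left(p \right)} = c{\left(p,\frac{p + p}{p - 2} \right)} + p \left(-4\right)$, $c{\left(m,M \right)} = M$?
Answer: $\frac{6460544930}{913} \approx 7.0762 \cdot 10^{6}$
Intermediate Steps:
$t = \frac{779}{664}$ ($t = \frac{3116}{2656} = 3116 \cdot \frac{1}{2656} = \frac{779}{664} \approx 1.1732$)
$y{\left(p \right)} = - 4 p + \frac{2 p}{-2 + p}$ ($y{\left(p \right)} = \frac{p + p}{p - 2} + p \left(-4\right) = \frac{2 p}{-2 + p} - 4 p = - 4 p + \frac{2 p}{-2 + p}$)
$\left(y{\left(46 \right)} + t\right) \left(-18288 - 20864\right) = \left(2 \cdot 46 \frac{1}{-2 + 46} \left(5 - 92\right) + \frac{779}{664}\right) \left(-18288 - 20864\right) = \left(2 \cdot 46 \cdot \frac{1}{44} \left(5 - 92\right) + \frac{779}{664}\right) \left(-39152\right) = \left(2 \cdot 46 \cdot \frac{1}{44} \left(-87\right) + \frac{779}{664}\right) \left(-39152\right) = \left(- \frac{2001}{11} + \frac{779}{664}\right) \left(-39152\right) = \left(- \frac{1320095}{7304}\right) \left(-39152\right) = \frac{6460544930}{913}$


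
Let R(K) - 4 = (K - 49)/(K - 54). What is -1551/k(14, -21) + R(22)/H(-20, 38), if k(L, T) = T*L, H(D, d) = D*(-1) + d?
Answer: 487371/90944 ≈ 5.3590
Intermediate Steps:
R(K) = 4 + (-49 + K)/(-54 + K) (R(K) = 4 + (K - 49)/(K - 54) = 4 + (-49 + K)/(-54 + K))
H(D, d) = d - D (H(D, d) = -D + d = d - D)
k(L, T) = L*T
-1551/k(14, -21) + R(22)/H(-20, 38) = -1551/(14*(-21)) + (5*(-53 + 22)/(-54 + 22))/(38 - 1*(-20)) = -1551/(-294) + (5*(-31)/(-32))/(38 + 20) = -1551*(-1/294) + (5*(-1/32)*(-31))/58 = 517/98 + (155/32)*(1/58) = 517/98 + 155/1856 = 487371/90944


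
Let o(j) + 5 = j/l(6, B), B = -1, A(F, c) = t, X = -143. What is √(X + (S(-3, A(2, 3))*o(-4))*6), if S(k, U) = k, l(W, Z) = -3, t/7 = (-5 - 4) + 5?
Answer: I*√77 ≈ 8.775*I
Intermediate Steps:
t = -28 (t = 7*((-5 - 4) + 5) = 7*(-9 + 5) = 7*(-4) = -28)
A(F, c) = -28
o(j) = -5 - j/3 (o(j) = -5 + j/(-3) = -5 + j*(-⅓) = -5 - j/3)
√(X + (S(-3, A(2, 3))*o(-4))*6) = √(-143 - 3*(-5 - ⅓*(-4))*6) = √(-143 - 3*(-5 + 4/3)*6) = √(-143 - 3*(-11/3)*6) = √(-143 + 11*6) = √(-143 + 66) = √(-77) = I*√77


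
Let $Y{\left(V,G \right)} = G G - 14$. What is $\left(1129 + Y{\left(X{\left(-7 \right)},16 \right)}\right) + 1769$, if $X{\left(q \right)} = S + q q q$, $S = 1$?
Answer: $3140$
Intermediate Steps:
$X{\left(q \right)} = 1 + q^{3}$ ($X{\left(q \right)} = 1 + q q q = 1 + q^{2} q = 1 + q^{3}$)
$Y{\left(V,G \right)} = -14 + G^{2}$ ($Y{\left(V,G \right)} = G^{2} - 14 = -14 + G^{2}$)
$\left(1129 + Y{\left(X{\left(-7 \right)},16 \right)}\right) + 1769 = \left(1129 - \left(14 - 16^{2}\right)\right) + 1769 = \left(1129 + \left(-14 + 256\right)\right) + 1769 = \left(1129 + 242\right) + 1769 = 1371 + 1769 = 3140$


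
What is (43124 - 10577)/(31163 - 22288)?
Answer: 32547/8875 ≈ 3.6673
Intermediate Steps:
(43124 - 10577)/(31163 - 22288) = 32547/8875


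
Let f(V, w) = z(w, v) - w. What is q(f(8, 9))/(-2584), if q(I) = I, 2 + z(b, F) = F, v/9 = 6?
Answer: -43/2584 ≈ -0.016641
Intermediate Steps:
v = 54 (v = 9*6 = 54)
z(b, F) = -2 + F
f(V, w) = 52 - w (f(V, w) = (-2 + 54) - w = 52 - w)
q(f(8, 9))/(-2584) = (52 - 1*9)/(-2584) = (52 - 9)*(-1/2584) = 43*(-1/2584) = -43/2584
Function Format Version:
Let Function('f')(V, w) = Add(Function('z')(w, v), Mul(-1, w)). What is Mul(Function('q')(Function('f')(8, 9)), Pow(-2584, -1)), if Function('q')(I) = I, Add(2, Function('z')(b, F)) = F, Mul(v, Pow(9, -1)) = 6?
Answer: Rational(-43, 2584) ≈ -0.016641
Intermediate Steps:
v = 54 (v = Mul(9, 6) = 54)
Function('z')(b, F) = Add(-2, F)
Function('f')(V, w) = Add(52, Mul(-1, w)) (Function('f')(V, w) = Add(Add(-2, 54), Mul(-1, w)) = Add(52, Mul(-1, w)))
Mul(Function('q')(Function('f')(8, 9)), Pow(-2584, -1)) = Mul(Add(52, Mul(-1, 9)), Pow(-2584, -1)) = Mul(Add(52, -9), Rational(-1, 2584)) = Mul(43, Rational(-1, 2584)) = Rational(-43, 2584)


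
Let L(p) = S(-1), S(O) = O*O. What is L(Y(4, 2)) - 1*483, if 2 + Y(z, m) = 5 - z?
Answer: -482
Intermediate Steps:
S(O) = O²
Y(z, m) = 3 - z (Y(z, m) = -2 + (5 - z) = 3 - z)
L(p) = 1 (L(p) = (-1)² = 1)
L(Y(4, 2)) - 1*483 = 1 - 1*483 = 1 - 483 = -482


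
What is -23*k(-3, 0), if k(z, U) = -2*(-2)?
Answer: -92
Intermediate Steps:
k(z, U) = 4
-23*k(-3, 0) = -23*4 = -92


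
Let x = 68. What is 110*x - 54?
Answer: 7426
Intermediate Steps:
110*x - 54 = 110*68 - 54 = 7480 - 54 = 7426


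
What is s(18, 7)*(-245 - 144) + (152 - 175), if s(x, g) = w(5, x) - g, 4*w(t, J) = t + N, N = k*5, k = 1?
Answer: 3455/2 ≈ 1727.5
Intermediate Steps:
N = 5 (N = 1*5 = 5)
w(t, J) = 5/4 + t/4 (w(t, J) = (t + 5)/4 = (5 + t)/4 = 5/4 + t/4)
s(x, g) = 5/2 - g (s(x, g) = (5/4 + (¼)*5) - g = (5/4 + 5/4) - g = 5/2 - g)
s(18, 7)*(-245 - 144) + (152 - 175) = (5/2 - 1*7)*(-245 - 144) + (152 - 175) = (5/2 - 7)*(-389) - 23 = -9/2*(-389) - 23 = 3501/2 - 23 = 3455/2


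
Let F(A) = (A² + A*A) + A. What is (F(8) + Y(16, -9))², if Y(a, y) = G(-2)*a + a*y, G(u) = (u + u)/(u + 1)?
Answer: 3136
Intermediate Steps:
G(u) = 2*u/(1 + u) (G(u) = (2*u)/(1 + u) = 2*u/(1 + u))
Y(a, y) = 4*a + a*y (Y(a, y) = (2*(-2)/(1 - 2))*a + a*y = (2*(-2)/(-1))*a + a*y = (2*(-2)*(-1))*a + a*y = 4*a + a*y)
F(A) = A + 2*A² (F(A) = (A² + A²) + A = 2*A² + A = A + 2*A²)
(F(8) + Y(16, -9))² = (8*(1 + 2*8) + 16*(4 - 9))² = (8*(1 + 16) + 16*(-5))² = (8*17 - 80)² = (136 - 80)² = 56² = 3136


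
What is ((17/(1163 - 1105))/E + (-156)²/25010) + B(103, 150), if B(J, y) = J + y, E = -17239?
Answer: 3175494508661/12503274310 ≈ 253.97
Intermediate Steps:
((17/(1163 - 1105))/E + (-156)²/25010) + B(103, 150) = ((17/(1163 - 1105))/(-17239) + (-156)²/25010) + (103 + 150) = ((17/58)*(-1/17239) + 24336*(1/25010)) + 253 = ((17*(1/58))*(-1/17239) + 12168/12505) + 253 = ((17/58)*(-1/17239) + 12168/12505) + 253 = (-17/999862 + 12168/12505) + 253 = 12166108231/12503274310 + 253 = 3175494508661/12503274310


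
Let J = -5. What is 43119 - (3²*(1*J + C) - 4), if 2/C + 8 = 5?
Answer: 43174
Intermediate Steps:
C = -⅔ (C = 2/(-8 + 5) = 2/(-3) = 2*(-⅓) = -⅔ ≈ -0.66667)
43119 - (3²*(1*J + C) - 4) = 43119 - (3²*(1*(-5) - ⅔) - 4) = 43119 - (9*(-5 - ⅔) - 4) = 43119 - (9*(-17/3) - 4) = 43119 - (-51 - 4) = 43119 - 1*(-55) = 43119 + 55 = 43174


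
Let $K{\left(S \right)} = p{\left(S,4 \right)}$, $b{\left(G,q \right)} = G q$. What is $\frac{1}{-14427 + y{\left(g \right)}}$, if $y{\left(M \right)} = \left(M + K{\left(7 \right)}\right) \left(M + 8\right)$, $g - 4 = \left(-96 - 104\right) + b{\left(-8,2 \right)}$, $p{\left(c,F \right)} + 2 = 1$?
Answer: $\frac{1}{29025} \approx 3.4453 \cdot 10^{-5}$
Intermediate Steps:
$p{\left(c,F \right)} = -1$ ($p{\left(c,F \right)} = -2 + 1 = -1$)
$K{\left(S \right)} = -1$
$g = -212$ ($g = 4 - 216 = -212$)
$y{\left(M \right)} = \left(-1 + M\right) \left(8 + M\right)$ ($y{\left(M \right)} = \left(M - 1\right) \left(M + 8\right) = \left(-1 + M\right) \left(8 + M\right)$)
$\frac{1}{-14427 + y{\left(g \right)}} = \frac{1}{-14427 + \left(-8 + \left(-212\right)^{2} + 7 \left(-212\right)\right)} = \frac{1}{-14427 - -43452} = \frac{1}{-14427 + 43452} = \frac{1}{29025}$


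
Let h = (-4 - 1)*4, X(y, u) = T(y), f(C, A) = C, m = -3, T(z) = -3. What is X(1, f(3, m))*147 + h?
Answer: -461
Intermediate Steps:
X(y, u) = -3
h = -20 (h = -5*4 = -20)
X(1, f(3, m))*147 + h = -3*147 - 20 = -441 - 20 = -461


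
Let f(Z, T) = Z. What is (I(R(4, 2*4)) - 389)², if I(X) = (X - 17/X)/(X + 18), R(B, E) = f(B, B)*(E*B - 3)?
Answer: 36399224713329/241615936 ≈ 1.5065e+5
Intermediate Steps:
R(B, E) = B*(-3 + B*E) (R(B, E) = B*(E*B - 3) = B*(B*E - 3) = B*(-3 + B*E))
I(X) = (X - 17/X)/(18 + X)
(I(R(4, 2*4)) - 389)² = ((-17 + (4*(-3 + 4*(2*4)))²)/(((4*(-3 + 4*(2*4))))*(18 + 4*(-3 + 4*(2*4)))) - 389)² = ((-17 + (4*(-3 + 4*8))²)/(((4*(-3 + 4*8)))*(18 + 4*(-3 + 4*8))) - 389)² = ((-17 + (4*(-3 + 32))²)/(((4*(-3 + 32)))*(18 + 4*(-3 + 32))) - 389)² = ((-17 + (4*29)²)/(((4*29))*(18 + 4*29)) - 389)² = ((-17 + 116²)/(116*(18 + 116)) - 389)² = ((1/116)*(-17 + 13456)/134 - 389)² = ((1/116)*(1/134)*13439 - 389)² = (13439/15544 - 389)² = (-6033177/15544)² = 36399224713329/241615936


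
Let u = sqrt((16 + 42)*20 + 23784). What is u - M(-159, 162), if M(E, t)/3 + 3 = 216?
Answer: -639 + 4*sqrt(1559) ≈ -481.06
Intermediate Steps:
u = 4*sqrt(1559) (u = sqrt(58*20 + 23784) = sqrt(1160 + 23784) = sqrt(24944) = 4*sqrt(1559) ≈ 157.94)
M(E, t) = 639 (M(E, t) = -9 + 3*216 = -9 + 648 = 639)
u - M(-159, 162) = 4*sqrt(1559) - 1*639 = 4*sqrt(1559) - 639 = -639 + 4*sqrt(1559)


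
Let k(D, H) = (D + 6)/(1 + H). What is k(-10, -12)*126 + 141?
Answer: 2055/11 ≈ 186.82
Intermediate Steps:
k(D, H) = (6 + D)/(1 + H)
k(-10, -12)*126 + 141 = ((6 - 10)/(1 - 12))*126 + 141 = (-4/(-11))*126 + 141 = -1/11*(-4)*126 + 141 = (4/11)*126 + 141 = 504/11 + 141 = 2055/11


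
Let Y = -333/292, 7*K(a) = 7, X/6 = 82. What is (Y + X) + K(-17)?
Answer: 143623/292 ≈ 491.86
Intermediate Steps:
X = 492 (X = 6*82 = 492)
K(a) = 1 (K(a) = (⅐)*7 = 1)
Y = -333/292 (Y = -333*1/292 = -333/292 ≈ -1.1404)
(Y + X) + K(-17) = (-333/292 + 492) + 1 = 143331/292 + 1 = 143623/292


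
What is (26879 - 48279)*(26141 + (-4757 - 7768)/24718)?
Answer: -6913705629100/12359 ≈ -5.5941e+8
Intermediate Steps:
(26879 - 48279)*(26141 + (-4757 - 7768)/24718) = -21400*(26141 - 12525*1/24718) = -21400*(26141 - 12525/24718) = -21400*646140713/24718 = -6913705629100/12359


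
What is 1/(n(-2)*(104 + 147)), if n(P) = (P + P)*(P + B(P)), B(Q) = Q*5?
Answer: 1/12048 ≈ 8.3001e-5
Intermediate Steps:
B(Q) = 5*Q
n(P) = 12*P² (n(P) = (P + P)*(P + 5*P) = (2*P)*(6*P) = 12*P²)
1/(n(-2)*(104 + 147)) = 1/((12*(-2)²)*(104 + 147)) = 1/((12*4)*251) = 1/(48*251) = 1/12048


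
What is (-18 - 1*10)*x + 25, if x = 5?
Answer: -115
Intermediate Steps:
(-18 - 1*10)*x + 25 = (-18 - 1*10)*5 + 25 = (-18 - 10)*5 + 25 = -28*5 + 25 = -140 + 25 = -115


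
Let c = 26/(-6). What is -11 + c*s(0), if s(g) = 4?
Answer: -85/3 ≈ -28.333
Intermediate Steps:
c = -13/3 (c = 26*(-⅙) = -13/3 ≈ -4.3333)
-11 + c*s(0) = -11 - 13/3*4 = -11 - 52/3 = -85/3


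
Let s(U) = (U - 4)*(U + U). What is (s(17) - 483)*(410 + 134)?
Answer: -22304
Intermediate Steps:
s(U) = 2*U*(-4 + U) (s(U) = (-4 + U)*(2*U) = 2*U*(-4 + U))
(s(17) - 483)*(410 + 134) = (2*17*(-4 + 17) - 483)*(410 + 134) = (2*17*13 - 483)*544 = (442 - 483)*544 = -41*544 = -22304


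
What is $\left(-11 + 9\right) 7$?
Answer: $-14$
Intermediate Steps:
$\left(-11 + 9\right) 7 = \left(-2\right) 7 = -14$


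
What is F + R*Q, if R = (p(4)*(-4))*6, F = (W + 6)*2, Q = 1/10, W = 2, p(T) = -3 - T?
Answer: 164/5 ≈ 32.800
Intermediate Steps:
Q = 1/10 ≈ 0.10000
F = 16 (F = (2 + 6)*2 = 8*2 = 16)
R = 168 (R = ((-3 - 1*4)*(-4))*6 = ((-3 - 4)*(-4))*6 = -7*(-4)*6 = 28*6 = 168)
F + R*Q = 16 + 168*(1/10) = 16 + 84/5 = 164/5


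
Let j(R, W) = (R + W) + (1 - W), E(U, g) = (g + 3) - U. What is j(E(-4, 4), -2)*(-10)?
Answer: -120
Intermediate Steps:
E(U, g) = 3 + g - U (E(U, g) = (3 + g) - U = 3 + g - U)
j(R, W) = 1 + R
j(E(-4, 4), -2)*(-10) = (1 + (3 + 4 - 1*(-4)))*(-10) = (1 + (3 + 4 + 4))*(-10) = (1 + 11)*(-10) = 12*(-10) = -120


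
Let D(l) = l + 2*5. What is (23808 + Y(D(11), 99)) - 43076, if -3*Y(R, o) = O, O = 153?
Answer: -19319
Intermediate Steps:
D(l) = 10 + l (D(l) = l + 10 = 10 + l)
Y(R, o) = -51 (Y(R, o) = -1/3*153 = -51)
(23808 + Y(D(11), 99)) - 43076 = (23808 - 51) - 43076 = 23757 - 43076 = -19319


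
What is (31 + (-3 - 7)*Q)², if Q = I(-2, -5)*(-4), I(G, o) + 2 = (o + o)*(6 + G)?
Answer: 2719201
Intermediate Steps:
I(G, o) = -2 + 2*o*(6 + G) (I(G, o) = -2 + (o + o)*(6 + G) = -2 + (2*o)*(6 + G) = -2 + 2*o*(6 + G))
Q = 168 (Q = (-2 + 12*(-5) + 2*(-2)*(-5))*(-4) = (-2 - 60 + 20)*(-4) = -42*(-4) = 168)
(31 + (-3 - 7)*Q)² = (31 + (-3 - 7)*168)² = (31 - 10*168)² = (31 - 1680)² = (-1649)² = 2719201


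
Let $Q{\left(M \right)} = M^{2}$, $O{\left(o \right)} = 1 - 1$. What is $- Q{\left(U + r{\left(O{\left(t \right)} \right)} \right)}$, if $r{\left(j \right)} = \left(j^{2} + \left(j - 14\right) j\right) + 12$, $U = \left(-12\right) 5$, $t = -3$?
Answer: $-2304$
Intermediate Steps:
$U = -60$
$O{\left(o \right)} = 0$
$r{\left(j \right)} = 12 + j^{2} + j \left(-14 + j\right)$ ($r{\left(j \right)} = \left(j^{2} + \left(-14 + j\right) j\right) + 12 = \left(j^{2} + j \left(-14 + j\right)\right) + 12 = 12 + j^{2} + j \left(-14 + j\right)$)
$- Q{\left(U + r{\left(O{\left(t \right)} \right)} \right)} = - \left(-60 + \left(12 - 0 + 2 \cdot 0^{2}\right)\right)^{2} = - \left(-60 + \left(12 + 0 + 2 \cdot 0\right)\right)^{2} = - \left(-60 + \left(12 + 0 + 0\right)\right)^{2} = - \left(-60 + 12\right)^{2} = - \left(-48\right)^{2} = \left(-1\right) 2304 = -2304$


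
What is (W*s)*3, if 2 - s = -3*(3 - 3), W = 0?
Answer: 0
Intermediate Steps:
s = 2 (s = 2 - (-3)*(3 - 3) = 2 - (-3)*0 = 2 - 1*0 = 2 + 0 = 2)
(W*s)*3 = (0*2)*3 = 0*3 = 0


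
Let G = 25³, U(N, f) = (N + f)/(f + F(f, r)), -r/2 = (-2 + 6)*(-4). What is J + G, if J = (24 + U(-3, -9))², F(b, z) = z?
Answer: 8557225/529 ≈ 16176.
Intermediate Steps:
r = 32 (r = -2*(-2 + 6)*(-4) = -8*(-4) = -2*(-16) = 32)
U(N, f) = (N + f)/(32 + f) (U(N, f) = (N + f)/(f + 32) = (N + f)/(32 + f))
J = 291600/529 (J = (24 + (-3 - 9)/(32 - 9))² = (24 - 12/23)² = (540/23)² = 291600/529 ≈ 551.23)
G = 15625
J + G = 291600/529 + 15625 = 8557225/529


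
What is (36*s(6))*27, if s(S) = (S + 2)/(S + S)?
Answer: 648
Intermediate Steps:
s(S) = (2 + S)/(2*S) (s(S) = (2 + S)/((2*S)) = (2 + S)*(1/(2*S)) = (2 + S)/(2*S))
(36*s(6))*27 = (36*((1/2)*(2 + 6)/6))*27 = (36*((1/2)*(1/6)*8))*27 = (36*(2/3))*27 = 24*27 = 648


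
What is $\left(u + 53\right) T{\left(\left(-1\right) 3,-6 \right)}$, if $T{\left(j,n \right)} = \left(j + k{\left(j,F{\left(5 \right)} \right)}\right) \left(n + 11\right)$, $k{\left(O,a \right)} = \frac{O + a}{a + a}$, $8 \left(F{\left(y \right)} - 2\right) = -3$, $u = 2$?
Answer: $- \frac{24475}{26} \approx -941.35$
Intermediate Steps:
$F{\left(y \right)} = \frac{13}{8}$ ($F{\left(y \right)} = 2 + \frac{1}{8} \left(-3\right) = 2 - \frac{3}{8} = \frac{13}{8}$)
$k{\left(O,a \right)} = \frac{O + a}{2 a}$
$T{\left(j,n \right)} = \left(\frac{1}{2} + \frac{17 j}{13}\right) \left(11 + n\right)$ ($T{\left(j,n \right)} = \left(j + \frac{j + \frac{13}{8}}{2 \cdot \frac{13}{8}}\right) \left(n + 11\right) = \left(j + \frac{1}{2} \cdot \frac{8}{13} \left(\frac{13}{8} + j\right)\right) \left(11 + n\right) = \left(j + \left(\frac{1}{2} + \frac{4 j}{13}\right)\right) \left(11 + n\right) = \left(\frac{1}{2} + \frac{17 j}{13}\right) \left(11 + n\right)$)
$\left(u + 53\right) T{\left(\left(-1\right) 3,-6 \right)} = \left(2 + 53\right) \left(\frac{11}{2} + \frac{1}{2} \left(-6\right) + \frac{187 \left(\left(-1\right) 3\right)}{13} + \frac{17}{13} \left(\left(-1\right) 3\right) \left(-6\right)\right) = 55 \left(\frac{11}{2} - 3 + \frac{187}{13} \left(-3\right) + \frac{17}{13} \left(-3\right) \left(-6\right)\right) = 55 \left(\frac{11}{2} - 3 - \frac{561}{13} + \frac{306}{13}\right) = 55 \left(- \frac{445}{26}\right) = - \frac{24475}{26}$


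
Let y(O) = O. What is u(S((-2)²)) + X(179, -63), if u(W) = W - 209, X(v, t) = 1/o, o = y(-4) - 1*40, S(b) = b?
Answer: -9021/44 ≈ -205.02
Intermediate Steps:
o = -44 (o = -4 - 1*40 = -4 - 40 = -44)
X(v, t) = -1/44 (X(v, t) = 1/(-44) = -1/44)
u(W) = -209 + W
u(S((-2)²)) + X(179, -63) = (-209 + (-2)²) - 1/44 = (-209 + 4) - 1/44 = -205 - 1/44 = -9021/44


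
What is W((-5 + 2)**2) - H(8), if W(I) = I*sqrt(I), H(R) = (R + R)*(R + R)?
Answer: -229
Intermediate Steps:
H(R) = 4*R**2 (H(R) = (2*R)*(2*R) = 4*R**2)
W(I) = I**(3/2)
W((-5 + 2)**2) - H(8) = ((-5 + 2)**2)**(3/2) - 4*8**2 = ((-3)**2)**(3/2) - 4*64 = 9**(3/2) - 1*256 = 27 - 256 = -229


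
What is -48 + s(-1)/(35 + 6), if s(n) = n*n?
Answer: -1967/41 ≈ -47.976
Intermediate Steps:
s(n) = n**2
-48 + s(-1)/(35 + 6) = -48 + (-1)**2/(35 + 6) = -48 + 1/41 = -1967/41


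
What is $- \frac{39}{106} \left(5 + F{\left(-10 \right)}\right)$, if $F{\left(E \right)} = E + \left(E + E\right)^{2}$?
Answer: $- \frac{15405}{106} \approx -145.33$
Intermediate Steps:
$F{\left(E \right)} = E + 4 E^{2}$ ($F{\left(E \right)} = E + \left(2 E\right)^{2} = E + 4 E^{2}$)
$- \frac{39}{106} \left(5 + F{\left(-10 \right)}\right) = - \frac{39}{106} \left(5 - 10 \left(1 + 4 \left(-10\right)\right)\right) = \left(-39\right) \frac{1}{106} \left(5 - 10 \left(1 - 40\right)\right) = - \frac{39 \left(5 - -390\right)}{106} = - \frac{39 \left(5 + 390\right)}{106} = \left(- \frac{39}{106}\right) 395 = - \frac{15405}{106}$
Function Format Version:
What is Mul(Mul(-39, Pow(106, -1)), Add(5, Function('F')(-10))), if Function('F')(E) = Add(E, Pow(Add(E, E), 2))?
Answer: Rational(-15405, 106) ≈ -145.33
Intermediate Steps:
Function('F')(E) = Add(E, Mul(4, Pow(E, 2))) (Function('F')(E) = Add(E, Pow(Mul(2, E), 2)) = Add(E, Mul(4, Pow(E, 2))))
Mul(Mul(-39, Pow(106, -1)), Add(5, Function('F')(-10))) = Mul(Mul(-39, Pow(106, -1)), Add(5, Mul(-10, Add(1, Mul(4, -10))))) = Mul(Mul(-39, Rational(1, 106)), Add(5, Mul(-10, Add(1, -40)))) = Mul(Rational(-39, 106), Add(5, Mul(-10, -39))) = Mul(Rational(-39, 106), Add(5, 390)) = Mul(Rational(-39, 106), 395) = Rational(-15405, 106)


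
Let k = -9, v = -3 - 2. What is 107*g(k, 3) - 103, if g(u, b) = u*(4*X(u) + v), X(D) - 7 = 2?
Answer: -29956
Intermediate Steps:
X(D) = 9 (X(D) = 7 + 2 = 9)
v = -5
g(u, b) = 31*u (g(u, b) = u*(4*9 - 5) = u*(36 - 5) = u*31 = 31*u)
107*g(k, 3) - 103 = 107*(31*(-9)) - 103 = 107*(-279) - 103 = -29853 - 103 = -29956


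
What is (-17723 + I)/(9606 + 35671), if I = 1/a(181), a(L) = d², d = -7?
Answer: -868426/2218573 ≈ -0.39143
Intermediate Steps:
a(L) = 49 (a(L) = (-7)² = 49)
I = 1/49 ≈ 0.020408
(-17723 + I)/(9606 + 35671) = (-17723 + 1/49)/(9606 + 35671) = -868426/49/45277 = -868426/49*1/45277 = -868426/2218573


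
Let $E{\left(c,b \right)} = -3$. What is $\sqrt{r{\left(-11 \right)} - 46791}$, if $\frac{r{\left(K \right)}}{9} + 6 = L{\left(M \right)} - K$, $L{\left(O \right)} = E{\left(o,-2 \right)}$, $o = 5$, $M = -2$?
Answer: $3 i \sqrt{5197} \approx 216.27 i$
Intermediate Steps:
$L{\left(O \right)} = -3$
$r{\left(K \right)} = -81 - 9 K$ ($r{\left(K \right)} = -54 + 9 \left(-3 - K\right) = -54 - \left(27 + 9 K\right) = -81 - 9 K$)
$\sqrt{r{\left(-11 \right)} - 46791} = \sqrt{\left(-81 - -99\right) - 46791} = \sqrt{\left(-81 + 99\right) - 46791} = \sqrt{18 - 46791} = \sqrt{-46773} = 3 i \sqrt{5197}$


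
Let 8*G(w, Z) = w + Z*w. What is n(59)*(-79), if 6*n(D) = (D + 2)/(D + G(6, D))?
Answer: -4819/624 ≈ -7.7228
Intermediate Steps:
G(w, Z) = w/8 + Z*w/8 (G(w, Z) = (w + Z*w)/8 = w/8 + Z*w/8)
n(D) = (2 + D)/(6*(¾ + 7*D/4)) (n(D) = ((D + 2)/(D + (⅛)*6*(1 + D)))/6 = ((2 + D)/(D + (¾ + 3*D/4)))/6 = ((2 + D)/(¾ + 7*D/4))/6 = (2 + D)/(6*(¾ + 7*D/4)))
n(59)*(-79) = (2*(2 + 59)/(3*(3 + 7*59)))*(-79) = ((⅔)*61/(3 + 413))*(-79) = ((⅔)*61/416)*(-79) = ((⅔)*(1/416)*61)*(-79) = (61/624)*(-79) = -4819/624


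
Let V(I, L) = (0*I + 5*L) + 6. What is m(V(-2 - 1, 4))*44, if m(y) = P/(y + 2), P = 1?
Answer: 11/7 ≈ 1.5714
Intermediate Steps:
V(I, L) = 6 + 5*L (V(I, L) = (0 + 5*L) + 6 = 5*L + 6 = 6 + 5*L)
m(y) = 1/(2 + y) (m(y) = 1/(y + 2) = 1/(2 + y))
m(V(-2 - 1, 4))*44 = 44/(2 + (6 + 5*4)) = 44/(2 + (6 + 20)) = 44/(2 + 26) = 44/28 = (1/28)*44 = 11/7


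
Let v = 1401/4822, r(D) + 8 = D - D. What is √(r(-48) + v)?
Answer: 5*I*√7170314/4822 ≈ 2.7766*I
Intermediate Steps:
r(D) = -8 (r(D) = -8 + (D - D) = -8 + 0 = -8)
v = 1401/4822 (v = 1401*(1/4822) = 1401/4822 ≈ 0.29054)
√(r(-48) + v) = √(-8 + 1401/4822) = √(-37175/4822) = 5*I*√7170314/4822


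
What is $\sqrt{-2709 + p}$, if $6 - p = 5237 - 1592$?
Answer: $46 i \sqrt{3} \approx 79.674 i$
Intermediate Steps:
$p = -3639$ ($p = 6 - \left(5237 - 1592\right) = 6 - 3645 = -3639$)
$\sqrt{-2709 + p} = \sqrt{-2709 - 3639} = \sqrt{-6348} = 46 i \sqrt{3}$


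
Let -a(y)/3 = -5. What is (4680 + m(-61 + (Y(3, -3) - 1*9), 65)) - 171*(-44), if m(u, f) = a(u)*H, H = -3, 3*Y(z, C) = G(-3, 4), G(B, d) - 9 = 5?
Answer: 12159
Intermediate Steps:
G(B, d) = 14 (G(B, d) = 9 + 5 = 14)
Y(z, C) = 14/3 (Y(z, C) = (⅓)*14 = 14/3)
a(y) = 15 (a(y) = -3*(-5) = 15)
m(u, f) = -45 (m(u, f) = 15*(-3) = -45)
(4680 + m(-61 + (Y(3, -3) - 1*9), 65)) - 171*(-44) = (4680 - 45) - 171*(-44) = 4635 + 7524 = 12159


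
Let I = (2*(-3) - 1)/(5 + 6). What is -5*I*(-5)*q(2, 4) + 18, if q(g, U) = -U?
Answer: 898/11 ≈ 81.636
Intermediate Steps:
I = -7/11 (I = (-6 - 1)/11 = -7*1/11 = -7/11 ≈ -0.63636)
-5*I*(-5)*q(2, 4) + 18 = -5*(-7/11*(-5))*(-1*4) + 18 = -175*(-4)/11 + 18 = -5*(-140/11) + 18 = 700/11 + 18 = 898/11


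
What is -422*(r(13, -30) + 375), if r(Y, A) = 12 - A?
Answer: -175974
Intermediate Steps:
-422*(r(13, -30) + 375) = -422*((12 - 1*(-30)) + 375) = -422*((12 + 30) + 375) = -422*(42 + 375) = -422*417 = -175974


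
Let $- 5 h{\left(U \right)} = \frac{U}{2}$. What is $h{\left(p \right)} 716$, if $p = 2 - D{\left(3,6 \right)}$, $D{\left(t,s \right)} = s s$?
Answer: $\frac{12172}{5} \approx 2434.4$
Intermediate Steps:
$D{\left(t,s \right)} = s^{2}$
$p = -34$ ($p = 2 - 6^{2} = 2 - 36 = -34$)
$h{\left(U \right)} = - \frac{U}{10}$ ($h{\left(U \right)} = - \frac{U \frac{1}{2}}{5} = - \frac{\frac{1}{2} U}{5} = - \frac{U}{10}$)
$h{\left(p \right)} 716 = \left(- \frac{1}{10}\right) \left(-34\right) 716 = \frac{17}{5} \cdot 716 = \frac{12172}{5}$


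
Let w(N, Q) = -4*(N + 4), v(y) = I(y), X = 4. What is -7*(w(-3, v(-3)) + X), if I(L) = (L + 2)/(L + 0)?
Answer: 0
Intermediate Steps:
I(L) = (2 + L)/L
v(y) = (2 + y)/y
w(N, Q) = -16 - 4*N (w(N, Q) = -4*(4 + N) = -16 - 4*N)
-7*(w(-3, v(-3)) + X) = -7*((-16 - 4*(-3)) + 4) = -7*((-16 + 12) + 4) = -7*(-4 + 4) = -7*0 = 0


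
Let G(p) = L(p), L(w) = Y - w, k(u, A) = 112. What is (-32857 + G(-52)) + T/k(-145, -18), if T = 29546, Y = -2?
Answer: -1822419/56 ≈ -32543.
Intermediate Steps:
L(w) = -2 - w
G(p) = -2 - p
(-32857 + G(-52)) + T/k(-145, -18) = (-32857 + (-2 - 1*(-52))) + 29546/112 = (-32857 + (-2 + 52)) + 29546*(1/112) = (-32857 + 50) + 14773/56 = -32807 + 14773/56 = -1822419/56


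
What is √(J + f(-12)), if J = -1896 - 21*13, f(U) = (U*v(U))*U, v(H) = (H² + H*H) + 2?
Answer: 3*√4399 ≈ 198.97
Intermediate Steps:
v(H) = 2 + 2*H² (v(H) = (H² + H²) + 2 = 2*H² + 2 = 2 + 2*H²)
f(U) = U²*(2 + 2*U²) (f(U) = (U*(2 + 2*U²))*U = U²*(2 + 2*U²))
J = -2169 (J = -1896 - 1*273 = -1896 - 273 = -2169)
√(J + f(-12)) = √(-2169 + 2*(-12)²*(1 + (-12)²)) = √(-2169 + 2*144*(1 + 144)) = √(-2169 + 2*144*145) = √(-2169 + 41760) = √39591 = 3*√4399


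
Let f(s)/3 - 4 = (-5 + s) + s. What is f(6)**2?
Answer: 1089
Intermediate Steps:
f(s) = -3 + 6*s (f(s) = 12 + 3*((-5 + s) + s) = 12 + 3*(-5 + 2*s) = 12 + (-15 + 6*s) = -3 + 6*s)
f(6)**2 = (-3 + 6*6)**2 = (-3 + 36)**2 = 33**2 = 1089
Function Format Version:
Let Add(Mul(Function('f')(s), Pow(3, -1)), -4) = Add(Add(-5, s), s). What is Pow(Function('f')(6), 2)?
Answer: 1089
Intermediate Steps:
Function('f')(s) = Add(-3, Mul(6, s)) (Function('f')(s) = Add(12, Mul(3, Add(Add(-5, s), s))) = Add(12, Mul(3, Add(-5, Mul(2, s)))) = Add(12, Add(-15, Mul(6, s))) = Add(-3, Mul(6, s)))
Pow(Function('f')(6), 2) = Pow(Add(-3, Mul(6, 6)), 2) = Pow(Add(-3, 36), 2) = Pow(33, 2) = 1089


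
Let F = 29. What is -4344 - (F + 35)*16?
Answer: -5368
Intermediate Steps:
-4344 - (F + 35)*16 = -4344 - (29 + 35)*16 = -4344 - 64*16 = -4344 - 1*1024 = -4344 - 1024 = -5368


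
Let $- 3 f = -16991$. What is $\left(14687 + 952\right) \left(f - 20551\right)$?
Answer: $-232823006$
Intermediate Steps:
$f = \frac{16991}{3}$ ($f = \left(- \frac{1}{3}\right) \left(-16991\right) = \frac{16991}{3} \approx 5663.7$)
$\left(14687 + 952\right) \left(f - 20551\right) = \left(14687 + 952\right) \left(\frac{16991}{3} - 20551\right) = 15639 \left(- \frac{44662}{3}\right) = -232823006$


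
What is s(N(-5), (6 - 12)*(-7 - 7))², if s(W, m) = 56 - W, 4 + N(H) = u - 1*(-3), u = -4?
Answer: 3721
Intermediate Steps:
N(H) = -5 (N(H) = -4 + (-4 - 1*(-3)) = -4 + (-4 + 3) = -4 - 1 = -5)
s(N(-5), (6 - 12)*(-7 - 7))² = (56 - 1*(-5))² = (56 + 5)² = 61² = 3721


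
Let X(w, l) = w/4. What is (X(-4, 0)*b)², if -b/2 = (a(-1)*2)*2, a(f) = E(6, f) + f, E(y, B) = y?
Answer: 1600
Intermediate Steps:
X(w, l) = w/4 (X(w, l) = w*(¼) = w/4)
a(f) = 6 + f
b = -40 (b = -2*(6 - 1)*2*2 = -2*5*2*2 = -20*2 = -2*20 = -40)
(X(-4, 0)*b)² = (((¼)*(-4))*(-40))² = (-1*(-40))² = 40² = 1600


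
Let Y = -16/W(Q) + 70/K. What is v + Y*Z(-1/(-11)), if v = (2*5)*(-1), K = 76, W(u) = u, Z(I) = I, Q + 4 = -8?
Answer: -12283/1254 ≈ -9.7951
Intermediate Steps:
Q = -12 (Q = -4 - 8 = -12)
Y = 257/114 (Y = -16/(-12) + 70/76 = -16*(-1/12) + 70*(1/76) = 4/3 + 35/38 = 257/114 ≈ 2.2544)
v = -10 (v = 10*(-1) = -10)
v + Y*Z(-1/(-11)) = -10 + 257*(-1/(-11))/114 = -10 + 257*(-1*(-1/11))/114 = -10 + (257/114)*(1/11) = -10 + 257/1254 = -12283/1254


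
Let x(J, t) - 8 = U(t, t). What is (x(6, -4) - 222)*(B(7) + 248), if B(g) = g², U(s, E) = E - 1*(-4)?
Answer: -63558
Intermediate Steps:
U(s, E) = 4 + E (U(s, E) = E + 4 = 4 + E)
x(J, t) = 12 + t (x(J, t) = 8 + (4 + t) = 12 + t)
(x(6, -4) - 222)*(B(7) + 248) = ((12 - 4) - 222)*(7² + 248) = (8 - 222)*(49 + 248) = -214*297 = -63558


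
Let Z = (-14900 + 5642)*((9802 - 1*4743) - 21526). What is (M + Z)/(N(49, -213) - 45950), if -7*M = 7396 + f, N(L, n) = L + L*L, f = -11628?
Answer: -533582317/152250 ≈ -3504.6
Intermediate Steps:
N(L, n) = L + L²
Z = 152451486 (Z = -9258*((9802 - 4743) - 21526) = -9258*(5059 - 21526) = -9258*(-16467) = 152451486)
M = 4232/7 (M = -(7396 - 11628)/7 = -⅐*(-4232) = 4232/7 ≈ 604.57)
(M + Z)/(N(49, -213) - 45950) = (4232/7 + 152451486)/(49*(1 + 49) - 45950) = 1067164634/(7*(49*50 - 45950)) = 1067164634/(7*(2450 - 45950)) = (1067164634/7)/(-43500) = (1067164634/7)*(-1/43500) = -533582317/152250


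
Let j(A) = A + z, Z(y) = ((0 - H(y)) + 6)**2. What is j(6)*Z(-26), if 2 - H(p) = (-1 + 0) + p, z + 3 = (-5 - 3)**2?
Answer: 35443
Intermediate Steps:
z = 61 (z = -3 + (-5 - 3)**2 = -3 + (-8)**2 = -3 + 64 = 61)
H(p) = 3 - p (H(p) = 2 - ((-1 + 0) + p) = 2 - (-1 + p) = 2 + (1 - p) = 3 - p)
Z(y) = (3 + y)**2 (Z(y) = ((0 - (3 - y)) + 6)**2 = ((0 + (-3 + y)) + 6)**2 = ((-3 + y) + 6)**2 = (3 + y)**2)
j(A) = 61 + A (j(A) = A + 61 = 61 + A)
j(6)*Z(-26) = (61 + 6)*(3 - 26)**2 = 67*(-23)**2 = 67*529 = 35443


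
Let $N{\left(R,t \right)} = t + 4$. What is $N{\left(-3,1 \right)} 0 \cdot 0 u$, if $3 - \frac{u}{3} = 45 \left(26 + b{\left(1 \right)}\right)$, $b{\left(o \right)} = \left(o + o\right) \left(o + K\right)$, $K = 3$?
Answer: $0$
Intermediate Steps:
$N{\left(R,t \right)} = 4 + t$
$b{\left(o \right)} = 2 o \left(3 + o\right)$ ($b{\left(o \right)} = \left(o + o\right) \left(o + 3\right) = 2 o \left(3 + o\right)$)
$u = -4581$ ($u = 9 - 3 \cdot 45 \left(26 + 2 \cdot 1 \left(3 + 1\right)\right) = 9 - 3 \cdot 45 \left(26 + 2 \cdot 1 \cdot 4\right) = 9 - 3 \cdot 45 \left(26 + 8\right) = 9 - 3 \cdot 45 \cdot 34 = 9 - 4590 = -4581$)
$N{\left(-3,1 \right)} 0 \cdot 0 u = \left(4 + 1\right) 0 \cdot 0 \left(-4581\right) = 5 \cdot 0 \cdot 0 \left(-4581\right) = 0 \cdot 0 \left(-4581\right) = 0 \left(-4581\right) = 0$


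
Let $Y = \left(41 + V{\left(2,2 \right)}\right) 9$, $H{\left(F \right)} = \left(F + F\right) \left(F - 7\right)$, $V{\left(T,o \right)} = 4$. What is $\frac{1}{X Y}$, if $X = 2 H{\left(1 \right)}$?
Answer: $- \frac{1}{9720} \approx -0.00010288$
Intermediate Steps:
$H{\left(F \right)} = 2 F \left(-7 + F\right)$
$Y = 405$ ($Y = \left(41 + 4\right) 9 = 45 \cdot 9 = 405$)
$X = -24$ ($X = 2 \cdot 2 \cdot 1 \left(-7 + 1\right) = 2 \cdot 2 \cdot 1 \left(-6\right) = 2 \left(-12\right) = -24$)
$\frac{1}{X Y} = \frac{1}{\left(-24\right) 405} = \frac{1}{-9720} = - \frac{1}{9720}$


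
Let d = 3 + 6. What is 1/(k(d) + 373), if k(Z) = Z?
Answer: 1/382 ≈ 0.0026178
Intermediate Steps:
d = 9
1/(k(d) + 373) = 1/(9 + 373) = 1/382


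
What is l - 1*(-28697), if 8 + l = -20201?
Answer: 8488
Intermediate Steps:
l = -20209 (l = -8 - 20201 = -20209)
l - 1*(-28697) = -20209 - 1*(-28697) = -20209 + 28697 = 8488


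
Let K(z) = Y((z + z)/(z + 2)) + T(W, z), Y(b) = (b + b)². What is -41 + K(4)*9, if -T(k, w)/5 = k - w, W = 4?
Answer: 23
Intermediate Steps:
T(k, w) = -5*k + 5*w (T(k, w) = -5*(k - w) = -5*k + 5*w)
Y(b) = 4*b² (Y(b) = (2*b)² = 4*b²)
K(z) = -20 + 5*z + 16*z²/(2 + z)² (K(z) = 4*((z + z)/(z + 2))² + (-5*4 + 5*z) = 4*((2*z)/(2 + z))² + (-20 + 5*z) = 4*(2*z/(2 + z))² + (-20 + 5*z) = 4*(4*z²/(2 + z)²) + (-20 + 5*z) = 16*z²/(2 + z)² + (-20 + 5*z) = -20 + 5*z + 16*z²/(2 + z)²)
-41 + K(4)*9 = -41 + (-20 + 5*4 + 16*4²/(2 + 4)²)*9 = -41 + (-20 + 20 + 16*16/6²)*9 = -41 + (-20 + 20 + 16*16*(1/36))*9 = -41 + (-20 + 20 + 64/9)*9 = -41 + (64/9)*9 = -41 + 64 = 23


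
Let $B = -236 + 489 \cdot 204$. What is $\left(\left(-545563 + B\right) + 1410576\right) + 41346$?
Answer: $1005879$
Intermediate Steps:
$B = 99520$ ($B = -236 + 99756 = 99520$)
$\left(\left(-545563 + B\right) + 1410576\right) + 41346 = \left(\left(-545563 + 99520\right) + 1410576\right) + 41346 = \left(-446043 + 1410576\right) + 41346 = 964533 + 41346 = 1005879$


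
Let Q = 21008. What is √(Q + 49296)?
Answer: 52*√26 ≈ 265.15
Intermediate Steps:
√(Q + 49296) = √(21008 + 49296) = √70304 = 52*√26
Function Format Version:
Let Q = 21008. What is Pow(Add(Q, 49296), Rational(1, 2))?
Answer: Mul(52, Pow(26, Rational(1, 2))) ≈ 265.15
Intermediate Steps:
Pow(Add(Q, 49296), Rational(1, 2)) = Pow(Add(21008, 49296), Rational(1, 2)) = Pow(70304, Rational(1, 2)) = Mul(52, Pow(26, Rational(1, 2)))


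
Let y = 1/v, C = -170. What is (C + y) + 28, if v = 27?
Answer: -3833/27 ≈ -141.96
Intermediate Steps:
y = 1/27 ≈ 0.037037
(C + y) + 28 = (-170 + 1/27) + 28 = -4589/27 + 28 = -3833/27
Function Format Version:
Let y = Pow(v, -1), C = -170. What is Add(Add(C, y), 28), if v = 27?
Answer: Rational(-3833, 27) ≈ -141.96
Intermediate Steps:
y = Rational(1, 27) (y = Pow(27, -1) = Rational(1, 27) ≈ 0.037037)
Add(Add(C, y), 28) = Add(Add(-170, Rational(1, 27)), 28) = Add(Rational(-4589, 27), 28) = Rational(-3833, 27)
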